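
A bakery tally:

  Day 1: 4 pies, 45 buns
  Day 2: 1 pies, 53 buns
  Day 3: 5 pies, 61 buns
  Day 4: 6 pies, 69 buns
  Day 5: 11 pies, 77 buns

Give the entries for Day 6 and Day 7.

Pies — each term is the sum of the two before it: 4, 1, 5, 6, 11 → 17 → 28.
Buns: +8 each step, so 45, 53, 61, 69, 77 → 85 → 93.
Putting the parts together: 17 pies, 85 buns and then 28 pies, 93 buns.

17 pies, 85 buns; 28 pies, 93 buns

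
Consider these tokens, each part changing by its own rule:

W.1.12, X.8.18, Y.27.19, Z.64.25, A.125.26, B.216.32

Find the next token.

Letter goes W, X, Y, Z, A, B → C (letters move forward 1 place in the alphabet, wrapping Z→A).
Second component: 1, 8, 27, 64, 125, 216 → 343 (perfect cubes: 1³, 2³, 3³, …).
Third component goes 12, 18, 19, 25, 26, 32 → 33 (alternating steps +6, +1, +6, +1, …).
Combining the parts gives C.343.33.

C.343.33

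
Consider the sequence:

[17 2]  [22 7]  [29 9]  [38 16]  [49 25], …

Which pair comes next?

First slot: differences are 5, 7, 9, … (increasing by 2 each time), so 17, 22, 29, 38, 49 → 62.
Second slot: 2, 7, 9, 16, 25 → 41 (each term is the sum of the two before it).
So the next pair is [62 41].

[62 41]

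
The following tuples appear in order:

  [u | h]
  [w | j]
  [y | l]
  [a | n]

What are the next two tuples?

First letter goes u, w, y, a → c → e (letters move forward 2 places in the alphabet, wrapping Z→A).
Second letter: letters move forward 2 places in the alphabet; h, j, l, n → p → r.
So the next two tuples are [c | p] and [e | r].

[c | p], [e | r]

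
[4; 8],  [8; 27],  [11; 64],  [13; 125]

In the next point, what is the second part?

For the second part, perfect cubes: 2³, 3³, 4³, …: 8, 27, 64, 125 → 216.

216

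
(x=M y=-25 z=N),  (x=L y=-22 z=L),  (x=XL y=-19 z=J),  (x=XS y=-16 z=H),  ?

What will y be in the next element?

-13

Y — +3 each step: -25, -22, -19, -16 → -13.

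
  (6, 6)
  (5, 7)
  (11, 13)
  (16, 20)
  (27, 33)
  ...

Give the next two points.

(43, 53), (70, 86)

First value: each term is the sum of the two before it; 6, 5, 11, 16, 27 → 43 → 70.
For the second value, each term is the sum of the two before it: 6, 7, 13, 20, 33 → 53 → 86.
So the next two points are (43, 53) and (70, 86).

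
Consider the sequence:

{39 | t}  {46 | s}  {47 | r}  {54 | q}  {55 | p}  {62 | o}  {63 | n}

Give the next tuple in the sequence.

{70 | m}

First component: 39, 46, 47, 54, 55, 62, 63 → 70 (alternating steps +7, +1, +7, +1, …).
Letter goes t, s, r, q, p, o, n → m (letters move back 1 place in the alphabet).
Combining the parts gives {70 | m}.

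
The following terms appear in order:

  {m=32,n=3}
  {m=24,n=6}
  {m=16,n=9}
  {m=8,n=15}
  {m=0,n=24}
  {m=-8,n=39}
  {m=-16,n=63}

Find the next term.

M goes 32, 24, 16, 8, 0, -8, -16 → -24 (−8 each step).
N: each term is the sum of the two before it; 3, 6, 9, 15, 24, 39, 63 → 102.
Putting it together: {m=-24,n=102}.

{m=-24,n=102}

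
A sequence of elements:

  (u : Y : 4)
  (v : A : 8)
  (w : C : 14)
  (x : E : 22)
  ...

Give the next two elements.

(y : G : 32), (z : I : 44)

First letter: letters move forward 1 place in the alphabet; u, v, w, x → y → z.
Second letter: letters move forward 2 places in the alphabet, wrapping Z→A, so Y, A, C, E → G → I.
Third slot: 4, 8, 14, 22 → 32 → 44 (differences are 4, 6, 8, … (increasing by 2 each time)).
Putting the parts together: (y : G : 32) and then (z : I : 44).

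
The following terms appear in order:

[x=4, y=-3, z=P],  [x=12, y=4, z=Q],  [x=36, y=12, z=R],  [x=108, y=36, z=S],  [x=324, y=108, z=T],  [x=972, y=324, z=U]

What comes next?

For the x, ×3 each step: 4, 12, 36, 108, 324, 972 → 2916.
For the y, always the previous value of the x: -3, 4, 12, 36, 108, 324 → 972.
Z: letters move forward 1 place in the alphabet, so P, Q, R, S, T, U → V.
Combining the parts gives [x=2916, y=972, z=V].

[x=2916, y=972, z=V]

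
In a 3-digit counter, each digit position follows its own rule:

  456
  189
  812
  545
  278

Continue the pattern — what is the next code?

901

First digit: 4, 1, 8, 5, 2 → 9 (−3 each step, mod 10).
For the second digit, +3 each step, mod 10: 5, 8, 1, 4, 7 → 0.
Third digit — +3 each step, mod 10: 6, 9, 2, 5, 8 → 1.
So the next code is 901.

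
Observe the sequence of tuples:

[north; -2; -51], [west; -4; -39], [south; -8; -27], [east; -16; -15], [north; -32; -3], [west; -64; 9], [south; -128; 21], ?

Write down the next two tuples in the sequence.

[east; -256; 33], [north; -512; 45]

Direction goes north, west, south, east, north, west, south → east → north (repeats north → west → south → east).
Second value — ×2 each step: -2, -4, -8, -16, -32, -64, -128 → -256 → -512.
Third value — +12 each step: -51, -39, -27, -15, -3, 9, 21 → 33 → 45.
So the next two tuples are [east; -256; 33] and [north; -512; 45].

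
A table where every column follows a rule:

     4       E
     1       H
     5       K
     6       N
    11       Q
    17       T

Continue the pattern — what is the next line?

For the first component, each term is the sum of the two before it: 4, 1, 5, 6, 11, 17 → 28.
For the letter, letters move forward 3 places in the alphabet: E, H, K, N, Q, T → W.
Putting it together: 28  W.

28  W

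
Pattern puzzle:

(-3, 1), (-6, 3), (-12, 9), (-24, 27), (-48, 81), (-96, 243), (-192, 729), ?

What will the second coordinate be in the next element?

2187

Second coordinate — ×3 each step: 1, 3, 9, 27, 81, 243, 729 → 2187.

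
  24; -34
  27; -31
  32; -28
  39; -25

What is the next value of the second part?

Second part: +3 each step; -34, -31, -28, -25 → -22.

-22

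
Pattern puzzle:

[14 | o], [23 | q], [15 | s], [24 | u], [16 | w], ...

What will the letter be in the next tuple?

Letter — letters move forward 2 places in the alphabet: o, q, s, u, w → y.

y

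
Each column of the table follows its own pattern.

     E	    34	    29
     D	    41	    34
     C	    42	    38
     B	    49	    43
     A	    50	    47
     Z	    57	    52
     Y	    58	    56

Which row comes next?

For the letter, letters move back 1 place in the alphabet, wrapping A→Z: E, D, C, B, A, Z, Y → X.
For the second component, alternating steps +7, +1, +7, +1, …: 34, 41, 42, 49, 50, 57, 58 → 65.
Third component — alternating steps +5, +4, +5, +4, …: 29, 34, 38, 43, 47, 52, 56 → 61.
So the next row is X  65  61.

X  65  61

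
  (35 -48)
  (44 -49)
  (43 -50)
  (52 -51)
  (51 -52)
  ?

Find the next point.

First part: alternating steps +9, −1, +9, −1, …; 35, 44, 43, 52, 51 → 60.
Second part: -48, -49, -50, -51, -52 → -53 (−1 each step).
Combining the parts gives (60 -53).

(60 -53)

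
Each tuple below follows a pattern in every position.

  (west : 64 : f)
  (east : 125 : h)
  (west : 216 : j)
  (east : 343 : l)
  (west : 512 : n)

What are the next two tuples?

Direction: west, east, west, east, west → east → west (alternates west ↔ east).
Second coordinate: perfect cubes: 4³, 5³, 6³, …; 64, 125, 216, 343, 512 → 729 → 1000.
Letter: f, h, j, l, n → p → r (letters move forward 2 places in the alphabet).
So the next two tuples are (east : 729 : p) and (west : 1000 : r).

(east : 729 : p), (west : 1000 : r)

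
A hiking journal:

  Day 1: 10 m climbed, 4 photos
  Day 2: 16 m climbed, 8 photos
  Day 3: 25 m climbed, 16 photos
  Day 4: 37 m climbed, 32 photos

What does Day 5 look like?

M climbed: differences are 6, 9, 12, … (increasing by 3 each time); 10, 16, 25, 37 → 52.
For the photos, ×2 each step: 4, 8, 16, 32 → 64.
So the next row is 52 m climbed, 64 photos.

52 m climbed, 64 photos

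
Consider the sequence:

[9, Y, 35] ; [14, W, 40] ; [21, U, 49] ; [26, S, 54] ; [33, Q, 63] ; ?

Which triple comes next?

[38, O, 68]

First entry goes 9, 14, 21, 26, 33 → 38 (alternating steps +5, +7, +5, +7, …).
Letter: Y, W, U, S, Q → O (letters move back 2 places in the alphabet).
For the third entry, alternating steps +5, +9, +5, +9, …: 35, 40, 49, 54, 63 → 68.
So the next triple is [38, O, 68].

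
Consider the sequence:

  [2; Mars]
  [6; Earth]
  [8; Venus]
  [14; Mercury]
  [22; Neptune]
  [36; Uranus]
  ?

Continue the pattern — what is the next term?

[58; Saturn]

First slot goes 2, 6, 8, 14, 22, 36 → 58 (each term is the sum of the two before it).
Planet — runs backward through the planets Mercury→Neptune: Mars, Earth, Venus, Mercury, Neptune, Uranus → Saturn.
Putting it together: [58; Saturn].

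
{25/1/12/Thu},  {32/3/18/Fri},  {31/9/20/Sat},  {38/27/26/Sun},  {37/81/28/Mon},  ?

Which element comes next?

{44/243/34/Tue}

First part — alternating steps +7, −1, +7, −1, …: 25, 32, 31, 38, 37 → 44.
Second part: 1, 3, 9, 27, 81 → 243 (×3 each step).
Third part: alternating steps +6, +2, +6, +2, …; 12, 18, 20, 26, 28 → 34.
Day: runs through the weekdays Mon→Sun, so Thu, Fri, Sat, Sun, Mon → Tue.
So the next element is {44/243/34/Tue}.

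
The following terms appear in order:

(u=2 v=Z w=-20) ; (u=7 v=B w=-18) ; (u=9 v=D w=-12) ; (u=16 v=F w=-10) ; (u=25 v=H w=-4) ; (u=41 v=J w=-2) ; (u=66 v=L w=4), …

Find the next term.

U goes 2, 7, 9, 16, 25, 41, 66 → 107 (each term is the sum of the two before it).
V — letters move forward 2 places in the alphabet, wrapping Z→A: Z, B, D, F, H, J, L → N.
W: alternating steps +2, +6, +2, +6, …; -20, -18, -12, -10, -4, -2, 4 → 6.
Combining the parts gives (u=107 v=N w=6).

(u=107 v=N w=6)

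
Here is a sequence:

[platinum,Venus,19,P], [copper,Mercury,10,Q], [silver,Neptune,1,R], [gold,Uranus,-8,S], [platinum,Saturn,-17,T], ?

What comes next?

Metal: platinum, copper, silver, gold, platinum → copper (repeats platinum → copper → silver → gold).
Planet — runs backward through the planets Mercury→Neptune: Venus, Mercury, Neptune, Uranus, Saturn → Jupiter.
Third entry: 19, 10, 1, -8, -17 → -26 (−9 each step).
Letter — letters move forward 1 place in the alphabet: P, Q, R, S, T → U.
Combining the parts gives [copper,Jupiter,-26,U].

[copper,Jupiter,-26,U]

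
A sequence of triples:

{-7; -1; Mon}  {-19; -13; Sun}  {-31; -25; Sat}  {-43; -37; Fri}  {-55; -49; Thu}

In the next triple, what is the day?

Wed

For the day, runs backward through the weekdays Mon→Sun: Mon, Sun, Sat, Fri, Thu → Wed.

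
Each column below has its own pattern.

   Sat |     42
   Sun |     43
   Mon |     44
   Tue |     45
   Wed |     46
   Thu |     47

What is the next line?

Fri  48

Day: runs through the weekdays Mon→Sun, so Sat, Sun, Mon, Tue, Wed, Thu → Fri.
For the second component, +1 each step: 42, 43, 44, 45, 46, 47 → 48.
Putting it together: Fri  48.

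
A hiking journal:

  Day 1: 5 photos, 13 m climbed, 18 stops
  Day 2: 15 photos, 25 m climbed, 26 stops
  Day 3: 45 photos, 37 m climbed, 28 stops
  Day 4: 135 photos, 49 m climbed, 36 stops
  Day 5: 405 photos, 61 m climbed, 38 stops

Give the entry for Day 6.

Photos: 5, 15, 45, 135, 405 → 1215 (×3 each step).
M climbed goes 13, 25, 37, 49, 61 → 73 (+12 each step).
Stops: alternating steps +8, +2, +8, +2, …; 18, 26, 28, 36, 38 → 46.
So the next row is 1215 photos, 73 m climbed, 46 stops.

1215 photos, 73 m climbed, 46 stops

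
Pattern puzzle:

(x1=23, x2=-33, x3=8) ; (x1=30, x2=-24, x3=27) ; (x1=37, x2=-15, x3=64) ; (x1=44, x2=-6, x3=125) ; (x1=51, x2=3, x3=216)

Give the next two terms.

(x1=58, x2=12, x3=343), (x1=65, x2=21, x3=512)

X1: +7 each step, so 23, 30, 37, 44, 51 → 58 → 65.
X2: -33, -24, -15, -6, 3 → 12 → 21 (+9 each step).
X3 — perfect cubes: 2³, 3³, 4³, …: 8, 27, 64, 125, 216 → 343 → 512.
So the next two terms are (x1=58, x2=12, x3=343) and (x1=65, x2=21, x3=512).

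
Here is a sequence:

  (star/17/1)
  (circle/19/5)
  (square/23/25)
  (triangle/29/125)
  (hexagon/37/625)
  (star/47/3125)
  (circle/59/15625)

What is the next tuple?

Shape: star, circle, square, triangle, hexagon, star, circle → square (repeats star → circle → square → triangle → hexagon).
Second component goes 17, 19, 23, 29, 37, 47, 59 → 73 (differences are 2, 4, 6, … (increasing by 2 each time)).
Third component — ×5 each step: 1, 5, 25, 125, 625, 3125, 15625 → 78125.
Putting it together: (square/73/78125).

(square/73/78125)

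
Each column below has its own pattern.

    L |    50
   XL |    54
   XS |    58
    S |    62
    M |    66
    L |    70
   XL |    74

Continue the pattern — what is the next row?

XS  78

Size: repeats L → XL → XS → S → M, so L, XL, XS, S, M, L, XL → XS.
Second component: 50, 54, 58, 62, 66, 70, 74 → 78 (+4 each step).
Putting it together: XS  78.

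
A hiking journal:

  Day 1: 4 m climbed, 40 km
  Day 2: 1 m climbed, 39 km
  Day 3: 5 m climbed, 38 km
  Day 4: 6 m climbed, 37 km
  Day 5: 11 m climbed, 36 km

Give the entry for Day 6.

17 m climbed, 35 km

M climbed: each term is the sum of the two before it; 4, 1, 5, 6, 11 → 17.
Km: −1 each step; 40, 39, 38, 37, 36 → 35.
So the next record is 17 m climbed, 35 km.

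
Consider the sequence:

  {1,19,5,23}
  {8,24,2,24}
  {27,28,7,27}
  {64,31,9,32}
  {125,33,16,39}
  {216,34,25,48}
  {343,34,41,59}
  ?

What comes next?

{512,33,66,72}

First slot: perfect cubes: 1³, 2³, 3³, …; 1, 8, 27, 64, 125, 216, 343 → 512.
Second slot: differences are 5, 4, 3, … (decreasing by 1 each time); 19, 24, 28, 31, 33, 34, 34 → 33.
Third slot: each term is the sum of the two before it, so 5, 2, 7, 9, 16, 25, 41 → 66.
For the fourth slot, differences are 1, 3, 5, … (increasing by 2 each time): 23, 24, 27, 32, 39, 48, 59 → 72.
Putting it together: {512,33,66,72}.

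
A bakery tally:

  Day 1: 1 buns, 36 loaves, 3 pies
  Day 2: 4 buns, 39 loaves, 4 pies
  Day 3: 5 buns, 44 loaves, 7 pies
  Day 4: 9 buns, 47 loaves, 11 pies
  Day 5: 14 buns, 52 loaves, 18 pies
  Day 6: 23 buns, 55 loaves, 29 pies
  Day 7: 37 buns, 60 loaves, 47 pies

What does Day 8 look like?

Buns: each term is the sum of the two before it; 1, 4, 5, 9, 14, 23, 37 → 60.
For the loaves, alternating steps +3, +5, +3, +5, …: 36, 39, 44, 47, 52, 55, 60 → 63.
Pies: each term is the sum of the two before it, so 3, 4, 7, 11, 18, 29, 47 → 76.
So the next row is 60 buns, 63 loaves, 76 pies.

60 buns, 63 loaves, 76 pies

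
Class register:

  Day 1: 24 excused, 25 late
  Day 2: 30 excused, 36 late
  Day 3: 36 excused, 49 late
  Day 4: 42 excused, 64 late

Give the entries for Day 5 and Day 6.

Excused: +6 each step; 24, 30, 36, 42 → 48 → 54.
Late — perfect squares: 5², 6², 7², …: 25, 36, 49, 64 → 81 → 100.
So the next two records are 48 excused, 81 late and 54 excused, 100 late.

48 excused, 81 late; 54 excused, 100 late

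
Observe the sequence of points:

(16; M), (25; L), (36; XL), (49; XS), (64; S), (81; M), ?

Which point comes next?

First coordinate goes 16, 25, 36, 49, 64, 81 → 100 (perfect squares: 4², 5², 6², …).
Size: M, L, XL, XS, S, M → L (repeats M → L → XL → XS → S).
So the next point is (100; L).

(100; L)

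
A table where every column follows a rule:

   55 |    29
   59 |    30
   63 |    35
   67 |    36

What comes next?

For the first component, +4 each step: 55, 59, 63, 67 → 71.
Second component: alternating steps +1, +5, +1, +5, …, so 29, 30, 35, 36 → 41.
Combining the parts gives 71  41.

71  41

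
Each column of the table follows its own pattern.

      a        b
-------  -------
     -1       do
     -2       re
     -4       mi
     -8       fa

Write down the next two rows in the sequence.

-16  sol; -32  la

Column a — ×2 each step: -1, -2, -4, -8 → -16 → -32.
Column b — runs through the solfège scale do→ti: do, re, mi, fa → sol → la.
So the next two rows are -16  sol and -32  la.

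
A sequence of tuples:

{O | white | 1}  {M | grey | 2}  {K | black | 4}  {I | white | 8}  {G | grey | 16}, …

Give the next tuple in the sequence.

{E | black | 32}

For the letter, letters move back 2 places in the alphabet: O, M, K, I, G → E.
Shade goes white, grey, black, white, grey → black (repeats white → grey → black).
Third part: 1, 2, 4, 8, 16 → 32 (×2 each step).
So the next tuple is {E | black | 32}.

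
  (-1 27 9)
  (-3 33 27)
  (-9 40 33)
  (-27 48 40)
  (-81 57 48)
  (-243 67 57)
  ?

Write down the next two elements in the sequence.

First value: -1, -3, -9, -27, -81, -243 → -729 → -2187 (×3 each step).
Second value: 27, 33, 40, 48, 57, 67 → 78 → 90 (differences are 6, 7, 8, … (increasing by 1 each time)).
Third value goes 9, 27, 33, 40, 48, 57 → 67 → 78 (always the previous value of the second value).
Putting the parts together: (-729 78 67) and then (-2187 90 78).

(-729 78 67), (-2187 90 78)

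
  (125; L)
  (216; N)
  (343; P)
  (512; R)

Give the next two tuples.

(729; T), (1000; V)

First component — perfect cubes: 5³, 6³, 7³, …: 125, 216, 343, 512 → 729 → 1000.
Letter: letters move forward 2 places in the alphabet; L, N, P, R → T → V.
Putting the parts together: (729; T) and then (1000; V).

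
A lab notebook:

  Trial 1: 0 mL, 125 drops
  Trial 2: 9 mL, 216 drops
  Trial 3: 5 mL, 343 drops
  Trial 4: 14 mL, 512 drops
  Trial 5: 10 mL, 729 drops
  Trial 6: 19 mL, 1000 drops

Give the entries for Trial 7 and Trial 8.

15 mL, 1331 drops; 24 mL, 1728 drops

ML — alternating steps +9, −4, +9, −4, …: 0, 9, 5, 14, 10, 19 → 15 → 24.
Drops — perfect cubes: 5³, 6³, 7³, …: 125, 216, 343, 512, 729, 1000 → 1331 → 1728.
Putting the parts together: 15 mL, 1331 drops and then 24 mL, 1728 drops.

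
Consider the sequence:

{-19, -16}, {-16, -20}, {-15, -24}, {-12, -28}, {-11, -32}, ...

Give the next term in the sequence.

First value — alternating steps +3, +1, +3, +1, …: -19, -16, -15, -12, -11 → -8.
For the second value, −4 each step: -16, -20, -24, -28, -32 → -36.
Putting it together: {-8, -36}.

{-8, -36}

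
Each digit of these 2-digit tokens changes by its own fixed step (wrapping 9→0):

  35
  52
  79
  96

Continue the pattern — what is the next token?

First digit: 3, 5, 7, 9 → 1 (+2 each step, mod 10).
Second digit: 5, 2, 9, 6 → 3 (−3 each step, mod 10).
So the next token is 13.

13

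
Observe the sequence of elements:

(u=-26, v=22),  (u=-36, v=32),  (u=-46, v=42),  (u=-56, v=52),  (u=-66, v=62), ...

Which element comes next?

(u=-76, v=72)

U: -26, -36, -46, -56, -66 → -76 (−10 each step).
V: 22, 32, 42, 52, 62 → 72 (together with the u always sums to -4).
Putting it together: (u=-76, v=72).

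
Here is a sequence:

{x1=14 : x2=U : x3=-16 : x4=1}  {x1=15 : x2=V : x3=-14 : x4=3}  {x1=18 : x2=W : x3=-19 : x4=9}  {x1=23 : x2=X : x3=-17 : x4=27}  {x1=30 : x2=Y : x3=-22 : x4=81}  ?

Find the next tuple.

{x1=39 : x2=Z : x3=-20 : x4=243}

X1 — differences are 1, 3, 5, … (increasing by 2 each time): 14, 15, 18, 23, 30 → 39.
X2 goes U, V, W, X, Y → Z (letters move forward 1 place in the alphabet).
X3: -16, -14, -19, -17, -22 → -20 (alternating steps +2, −5, +2, −5, …).
X4: ×3 each step, so 1, 3, 9, 27, 81 → 243.
So the next tuple is {x1=39 : x2=Z : x3=-20 : x4=243}.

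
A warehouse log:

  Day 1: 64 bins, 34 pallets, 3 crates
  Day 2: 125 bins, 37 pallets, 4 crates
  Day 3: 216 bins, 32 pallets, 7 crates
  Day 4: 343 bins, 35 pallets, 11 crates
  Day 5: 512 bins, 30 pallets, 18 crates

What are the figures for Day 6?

729 bins, 33 pallets, 29 crates

Bins: perfect cubes: 4³, 5³, 6³, …; 64, 125, 216, 343, 512 → 729.
Pallets: alternating steps +3, −5, +3, −5, …; 34, 37, 32, 35, 30 → 33.
Crates: each term is the sum of the two before it; 3, 4, 7, 11, 18 → 29.
Putting it together: 729 bins, 33 pallets, 29 crates.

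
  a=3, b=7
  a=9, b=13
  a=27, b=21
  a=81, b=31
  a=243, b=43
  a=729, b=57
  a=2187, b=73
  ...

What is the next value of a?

A — ×3 each step: 3, 9, 27, 81, 243, 729, 2187 → 6561.
For the b, differences are 6, 8, 10, … (increasing by 2 each time): 7, 13, 21, 31, 43, 57, 73 → 91.

6561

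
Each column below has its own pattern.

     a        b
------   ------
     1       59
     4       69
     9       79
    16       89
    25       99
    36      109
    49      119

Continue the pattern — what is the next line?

Column a: 1, 4, 9, 16, 25, 36, 49 → 64 (perfect squares: 1², 2², 3², …).
Column b — +10 each step: 59, 69, 79, 89, 99, 109, 119 → 129.
Combining the parts gives 64  129.

64  129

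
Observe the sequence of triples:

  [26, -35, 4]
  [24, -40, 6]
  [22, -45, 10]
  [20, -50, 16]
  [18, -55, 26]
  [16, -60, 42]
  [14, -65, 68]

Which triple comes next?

First value: −2 each step, so 26, 24, 22, 20, 18, 16, 14 → 12.
For the second value, −5 each step: -35, -40, -45, -50, -55, -60, -65 → -70.
Third value: 4, 6, 10, 16, 26, 42, 68 → 110 (each term is the sum of the two before it).
So the next triple is [12, -70, 110].

[12, -70, 110]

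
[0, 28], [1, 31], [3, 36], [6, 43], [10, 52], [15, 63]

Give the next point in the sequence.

[21, 76]

First component: differences are 1, 2, 3, … (increasing by 1 each time); 0, 1, 3, 6, 10, 15 → 21.
Second component: differences are 3, 5, 7, … (increasing by 2 each time), so 28, 31, 36, 43, 52, 63 → 76.
So the next point is [21, 76].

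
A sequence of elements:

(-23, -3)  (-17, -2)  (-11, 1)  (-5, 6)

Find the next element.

(1, 13)

First slot: -23, -17, -11, -5 → 1 (+6 each step).
Second slot — differences are 1, 3, 5, … (increasing by 2 each time): -3, -2, 1, 6 → 13.
Combining the parts gives (1, 13).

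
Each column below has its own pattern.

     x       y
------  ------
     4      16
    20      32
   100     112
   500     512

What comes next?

Column x: 4, 20, 100, 500 → 2500 (×5 each step).
Column y — always 12 more than the column x: 16, 32, 112, 512 → 2512.
Combining the parts gives 2500  2512.

2500  2512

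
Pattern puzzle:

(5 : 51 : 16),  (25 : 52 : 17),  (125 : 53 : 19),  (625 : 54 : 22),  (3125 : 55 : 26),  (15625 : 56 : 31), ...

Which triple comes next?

(78125 : 57 : 37)

First slot: ×5 each step, so 5, 25, 125, 625, 3125, 15625 → 78125.
For the second slot, +1 each step: 51, 52, 53, 54, 55, 56 → 57.
Third slot: differences are 1, 2, 3, … (increasing by 1 each time), so 16, 17, 19, 22, 26, 31 → 37.
Putting it together: (78125 : 57 : 37).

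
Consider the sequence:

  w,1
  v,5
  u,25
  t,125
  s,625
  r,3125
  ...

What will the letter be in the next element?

q

Letter — letters move back 1 place in the alphabet: w, v, u, t, s, r → q.
Second coordinate goes 1, 5, 25, 125, 625, 3125 → 15625 (×5 each step).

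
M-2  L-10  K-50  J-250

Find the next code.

Letter: letters move back 1 place in the alphabet; M, L, K, J → I.
Second component goes 2, 10, 50, 250 → 1250 (×5 each step).
Combining the parts gives I-1250.

I-1250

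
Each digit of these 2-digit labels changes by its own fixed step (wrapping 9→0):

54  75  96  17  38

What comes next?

First digit: 5, 7, 9, 1, 3 → 5 (+2 each step, mod 10).
For the second digit, +1 each step, mod 10: 4, 5, 6, 7, 8 → 9.
So the next label is 59.

59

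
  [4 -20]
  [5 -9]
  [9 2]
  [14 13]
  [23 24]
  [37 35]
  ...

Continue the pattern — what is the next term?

For the first value, each term is the sum of the two before it: 4, 5, 9, 14, 23, 37 → 60.
For the second value, +11 each step: -20, -9, 2, 13, 24, 35 → 46.
Combining the parts gives [60 46].

[60 46]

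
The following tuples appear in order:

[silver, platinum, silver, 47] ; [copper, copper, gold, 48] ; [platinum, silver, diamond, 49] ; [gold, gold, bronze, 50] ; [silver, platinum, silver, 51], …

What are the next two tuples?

First metal goes silver, copper, platinum, gold, silver → copper → platinum (repeats silver → copper → platinum → gold).
Second metal — repeats platinum → copper → silver → gold: platinum, copper, silver, gold, platinum → copper → silver.
Rank — repeats silver → gold → diamond → bronze: silver, gold, diamond, bronze, silver → gold → diamond.
Fourth slot — +1 each step: 47, 48, 49, 50, 51 → 52 → 53.
Putting the parts together: [copper, copper, gold, 52] and then [platinum, silver, diamond, 53].

[copper, copper, gold, 52], [platinum, silver, diamond, 53]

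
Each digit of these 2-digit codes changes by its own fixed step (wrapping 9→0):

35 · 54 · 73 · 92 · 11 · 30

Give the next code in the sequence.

59

For the first digit, +2 each step, mod 10: 3, 5, 7, 9, 1, 3 → 5.
For the second digit, −1 each step, mod 10: 5, 4, 3, 2, 1, 0 → 9.
Putting it together: 59.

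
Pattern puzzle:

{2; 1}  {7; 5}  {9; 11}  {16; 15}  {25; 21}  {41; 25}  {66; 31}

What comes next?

{107; 35}

First entry: 2, 7, 9, 16, 25, 41, 66 → 107 (each term is the sum of the two before it).
Second entry — alternating steps +4, +6, +4, +6, …: 1, 5, 11, 15, 21, 25, 31 → 35.
Putting it together: {107; 35}.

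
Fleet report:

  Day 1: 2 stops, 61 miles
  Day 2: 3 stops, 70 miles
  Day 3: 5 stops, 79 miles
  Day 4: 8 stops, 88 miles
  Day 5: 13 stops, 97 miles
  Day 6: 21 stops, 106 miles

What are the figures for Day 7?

34 stops, 115 miles

Stops goes 2, 3, 5, 8, 13, 21 → 34 (each term is the sum of the two before it).
Miles: 61, 70, 79, 88, 97, 106 → 115 (+9 each step).
Putting it together: 34 stops, 115 miles.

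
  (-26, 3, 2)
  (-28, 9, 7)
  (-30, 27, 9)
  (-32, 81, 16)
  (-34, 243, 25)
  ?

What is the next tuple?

First component goes -26, -28, -30, -32, -34 → -36 (−2 each step).
Second component goes 3, 9, 27, 81, 243 → 729 (×3 each step).
Third component: each term is the sum of the two before it; 2, 7, 9, 16, 25 → 41.
Putting it together: (-36, 729, 41).

(-36, 729, 41)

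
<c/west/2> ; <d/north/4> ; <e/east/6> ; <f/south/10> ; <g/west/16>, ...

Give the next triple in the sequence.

<h/north/26>

Letter: letters move forward 1 place in the alphabet; c, d, e, f, g → h.
Direction goes west, north, east, south, west → north (repeats west → north → east → south).
Third part: 2, 4, 6, 10, 16 → 26 (each term is the sum of the two before it).
So the next triple is <h/north/26>.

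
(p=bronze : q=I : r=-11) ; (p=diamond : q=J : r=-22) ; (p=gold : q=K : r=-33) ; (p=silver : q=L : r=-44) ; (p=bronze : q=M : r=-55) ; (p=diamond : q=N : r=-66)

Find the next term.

(p=gold : q=O : r=-77)

P goes bronze, diamond, gold, silver, bronze, diamond → gold (repeats bronze → diamond → gold → silver).
For the q, letters move forward 1 place in the alphabet: I, J, K, L, M, N → O.
For the r, −11 each step: -11, -22, -33, -44, -55, -66 → -77.
So the next term is (p=gold : q=O : r=-77).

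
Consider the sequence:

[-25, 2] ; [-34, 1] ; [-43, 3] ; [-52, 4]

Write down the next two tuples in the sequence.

[-61, 7], [-70, 11]

First part goes -25, -34, -43, -52 → -61 → -70 (−9 each step).
For the second part, each term is the sum of the two before it: 2, 1, 3, 4 → 7 → 11.
So the next two tuples are [-61, 7] and [-70, 11].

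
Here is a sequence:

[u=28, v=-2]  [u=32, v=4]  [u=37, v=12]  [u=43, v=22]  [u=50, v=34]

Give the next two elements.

U: differences are 4, 5, 6, … (increasing by 1 each time); 28, 32, 37, 43, 50 → 58 → 67.
V: differences are 6, 8, 10, … (increasing by 2 each time), so -2, 4, 12, 22, 34 → 48 → 64.
Putting the parts together: [u=58, v=48] and then [u=67, v=64].

[u=58, v=48], [u=67, v=64]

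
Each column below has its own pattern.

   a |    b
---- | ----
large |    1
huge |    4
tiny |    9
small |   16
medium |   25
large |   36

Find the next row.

huge  49

Column a goes large, huge, tiny, small, medium, large → huge (repeats large → huge → tiny → small → medium).
Column b — perfect squares: 1², 2², 3², …: 1, 4, 9, 16, 25, 36 → 49.
Putting it together: huge  49.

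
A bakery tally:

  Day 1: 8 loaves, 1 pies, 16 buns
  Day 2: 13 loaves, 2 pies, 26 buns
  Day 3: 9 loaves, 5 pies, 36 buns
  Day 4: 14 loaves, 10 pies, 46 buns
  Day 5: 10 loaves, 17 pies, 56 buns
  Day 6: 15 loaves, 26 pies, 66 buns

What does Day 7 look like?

11 loaves, 37 pies, 76 buns

For the loaves, alternating steps +5, −4, +5, −4, …: 8, 13, 9, 14, 10, 15 → 11.
Pies: differences are 1, 3, 5, … (increasing by 2 each time), so 1, 2, 5, 10, 17, 26 → 37.
Buns: +10 each step, so 16, 26, 36, 46, 56, 66 → 76.
So the next record is 11 loaves, 37 pies, 76 buns.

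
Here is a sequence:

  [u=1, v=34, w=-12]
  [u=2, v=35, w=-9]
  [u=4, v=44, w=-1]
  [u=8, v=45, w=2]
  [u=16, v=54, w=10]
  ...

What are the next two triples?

[u=32, v=55, w=13], [u=64, v=64, w=21]

U — ×2 each step: 1, 2, 4, 8, 16 → 32 → 64.
V: alternating steps +1, +9, +1, +9, …, so 34, 35, 44, 45, 54 → 55 → 64.
W goes -12, -9, -1, 2, 10 → 13 → 21 (alternating steps +3, +8, +3, +8, …).
So the next two triples are [u=32, v=55, w=13] and [u=64, v=64, w=21].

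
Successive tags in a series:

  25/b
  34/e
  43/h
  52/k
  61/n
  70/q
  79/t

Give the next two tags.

88/w, 97/z

First component goes 25, 34, 43, 52, 61, 70, 79 → 88 → 97 (+9 each step).
Letter: letters move forward 3 places in the alphabet; b, e, h, k, n, q, t → w → z.
So the next two tags are 88/w and 97/z.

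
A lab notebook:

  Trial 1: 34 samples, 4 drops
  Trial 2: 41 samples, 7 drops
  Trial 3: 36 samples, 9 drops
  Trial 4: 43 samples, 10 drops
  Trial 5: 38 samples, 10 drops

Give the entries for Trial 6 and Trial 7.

For the samples, alternating steps +7, −5, +7, −5, …: 34, 41, 36, 43, 38 → 45 → 40.
For the drops, differences are 3, 2, 1, … (decreasing by 1 each time): 4, 7, 9, 10, 10 → 9 → 7.
So the next two rows are 45 samples, 9 drops and 40 samples, 7 drops.

45 samples, 9 drops; 40 samples, 7 drops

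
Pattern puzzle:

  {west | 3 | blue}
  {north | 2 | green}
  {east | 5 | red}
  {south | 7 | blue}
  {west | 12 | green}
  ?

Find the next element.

{north | 19 | red}

For the direction, repeats west → north → east → south: west, north, east, south, west → north.
Second component goes 3, 2, 5, 7, 12 → 19 (each term is the sum of the two before it).
Colour goes blue, green, red, blue, green → red (repeats blue → green → red).
Putting it together: {north | 19 | red}.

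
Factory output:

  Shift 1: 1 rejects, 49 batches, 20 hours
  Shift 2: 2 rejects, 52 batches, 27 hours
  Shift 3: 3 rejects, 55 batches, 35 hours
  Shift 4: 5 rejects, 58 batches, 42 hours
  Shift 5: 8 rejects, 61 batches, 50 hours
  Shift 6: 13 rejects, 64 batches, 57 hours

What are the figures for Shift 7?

21 rejects, 67 batches, 65 hours

Rejects goes 1, 2, 3, 5, 8, 13 → 21 (each term is the sum of the two before it).
Batches: +3 each step; 49, 52, 55, 58, 61, 64 → 67.
Hours: alternating steps +7, +8, +7, +8, …; 20, 27, 35, 42, 50, 57 → 65.
So the next line is 21 rejects, 67 batches, 65 hours.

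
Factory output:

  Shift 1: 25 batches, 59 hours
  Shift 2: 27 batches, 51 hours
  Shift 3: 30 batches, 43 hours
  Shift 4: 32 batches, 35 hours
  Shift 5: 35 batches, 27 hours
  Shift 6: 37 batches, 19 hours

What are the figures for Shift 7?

40 batches, 11 hours

Batches — alternating steps +2, +3, +2, +3, …: 25, 27, 30, 32, 35, 37 → 40.
For the hours, −8 each step: 59, 51, 43, 35, 27, 19 → 11.
Combining the parts gives 40 batches, 11 hours.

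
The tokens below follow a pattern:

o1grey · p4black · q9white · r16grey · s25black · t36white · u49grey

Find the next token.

Letter: o, p, q, r, s, t, u → v (letters move forward 1 place in the alphabet).
For the second component, perfect squares: 1², 2², 3², …: 1, 4, 9, 16, 25, 36, 49 → 64.
For the shade, repeats grey → black → white: grey, black, white, grey, black, white, grey → black.
Putting it together: v64black.

v64black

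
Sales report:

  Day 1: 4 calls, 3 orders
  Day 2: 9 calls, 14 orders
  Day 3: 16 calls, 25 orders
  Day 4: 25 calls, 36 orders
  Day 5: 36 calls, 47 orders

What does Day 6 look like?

49 calls, 58 orders

Calls: 4, 9, 16, 25, 36 → 49 (perfect squares: 2², 3², 4², …).
Orders: +11 each step, so 3, 14, 25, 36, 47 → 58.
So the next row is 49 calls, 58 orders.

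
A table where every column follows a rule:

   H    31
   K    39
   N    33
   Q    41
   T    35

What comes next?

For the letter, letters move forward 3 places in the alphabet: H, K, N, Q, T → W.
Second component: alternating steps +8, −6, +8, −6, …, so 31, 39, 33, 41, 35 → 43.
So the next row is W  43.

W  43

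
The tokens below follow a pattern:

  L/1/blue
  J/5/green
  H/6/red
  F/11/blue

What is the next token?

Letter: letters move back 2 places in the alphabet, so L, J, H, F → D.
Second component: 1, 5, 6, 11 → 17 (each term is the sum of the two before it).
Colour: repeats blue → green → red; blue, green, red, blue → green.
Combining the parts gives D/17/green.

D/17/green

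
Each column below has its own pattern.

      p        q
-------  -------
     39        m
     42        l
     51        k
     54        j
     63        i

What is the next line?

For the column p, alternating steps +3, +9, +3, +9, …: 39, 42, 51, 54, 63 → 66.
Column q goes m, l, k, j, i → h (letters move back 1 place in the alphabet).
So the next line is 66  h.

66  h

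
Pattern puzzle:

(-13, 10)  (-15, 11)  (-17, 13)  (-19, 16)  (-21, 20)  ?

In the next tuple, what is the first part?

-23

First part: -13, -15, -17, -19, -21 → -23 (−2 each step).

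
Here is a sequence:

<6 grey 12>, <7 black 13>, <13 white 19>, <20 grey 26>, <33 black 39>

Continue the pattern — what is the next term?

First coordinate: each term is the sum of the two before it, so 6, 7, 13, 20, 33 → 53.
Shade goes grey, black, white, grey, black → white (repeats grey → black → white).
Third coordinate goes 12, 13, 19, 26, 39 → 59 (always 6 more than the first coordinate).
Putting it together: <53 white 59>.

<53 white 59>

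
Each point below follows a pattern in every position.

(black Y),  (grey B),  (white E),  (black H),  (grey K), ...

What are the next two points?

Shade — repeats black → grey → white: black, grey, white, black, grey → white → black.
Letter: letters move forward 3 places in the alphabet, wrapping Z→A, so Y, B, E, H, K → N → Q.
So the next two points are (white N) and (black Q).

(white N), (black Q)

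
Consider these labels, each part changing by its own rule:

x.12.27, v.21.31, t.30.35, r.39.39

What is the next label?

Letter: letters move back 2 places in the alphabet; x, v, t, r → p.
Second component: +9 each step, so 12, 21, 30, 39 → 48.
For the third component, +4 each step: 27, 31, 35, 39 → 43.
Combining the parts gives p.48.43.

p.48.43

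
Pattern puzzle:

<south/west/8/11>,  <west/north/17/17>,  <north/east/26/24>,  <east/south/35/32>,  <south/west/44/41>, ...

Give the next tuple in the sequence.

First direction: south, west, north, east, south → west (repeats south → west → north → east).
For the second direction, repeats west → north → east → south: west, north, east, south, west → north.
Third coordinate: +9 each step; 8, 17, 26, 35, 44 → 53.
For the fourth coordinate, differences are 6, 7, 8, … (increasing by 1 each time): 11, 17, 24, 32, 41 → 51.
Combining the parts gives <west/north/53/51>.

<west/north/53/51>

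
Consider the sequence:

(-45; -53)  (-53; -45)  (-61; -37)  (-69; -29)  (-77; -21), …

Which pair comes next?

First slot: −8 each step; -45, -53, -61, -69, -77 → -85.
Second slot goes -53, -45, -37, -29, -21 → -13 (+8 each step).
So the next pair is (-85; -13).

(-85; -13)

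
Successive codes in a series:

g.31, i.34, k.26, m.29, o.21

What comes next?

q.24

Letter goes g, i, k, m, o → q (letters move forward 2 places in the alphabet).
Second component: alternating steps +3, −8, +3, −8, …; 31, 34, 26, 29, 21 → 24.
Putting it together: q.24.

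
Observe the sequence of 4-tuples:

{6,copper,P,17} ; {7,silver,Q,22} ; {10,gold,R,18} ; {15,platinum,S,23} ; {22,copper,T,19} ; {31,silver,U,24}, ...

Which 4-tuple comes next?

First part: differences are 1, 3, 5, … (increasing by 2 each time), so 6, 7, 10, 15, 22, 31 → 42.
Metal: repeats copper → silver → gold → platinum; copper, silver, gold, platinum, copper, silver → gold.
For the letter, letters move forward 1 place in the alphabet: P, Q, R, S, T, U → V.
Fourth part: alternating steps +5, −4, +5, −4, …, so 17, 22, 18, 23, 19, 24 → 20.
Putting it together: {42,gold,V,20}.

{42,gold,V,20}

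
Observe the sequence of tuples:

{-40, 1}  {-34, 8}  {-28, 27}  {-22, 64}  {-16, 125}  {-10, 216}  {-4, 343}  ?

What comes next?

{2, 512}

First value: -40, -34, -28, -22, -16, -10, -4 → 2 (+6 each step).
Second value: 1, 8, 27, 64, 125, 216, 343 → 512 (perfect cubes: 1³, 2³, 3³, …).
Combining the parts gives {2, 512}.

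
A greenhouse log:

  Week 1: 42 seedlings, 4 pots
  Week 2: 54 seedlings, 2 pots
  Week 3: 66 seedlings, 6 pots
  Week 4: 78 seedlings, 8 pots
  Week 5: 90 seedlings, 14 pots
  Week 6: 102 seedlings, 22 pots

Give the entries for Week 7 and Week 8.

114 seedlings, 36 pots; 126 seedlings, 58 pots

Seedlings goes 42, 54, 66, 78, 90, 102 → 114 → 126 (+12 each step).
For the pots, each term is the sum of the two before it: 4, 2, 6, 8, 14, 22 → 36 → 58.
Putting the parts together: 114 seedlings, 36 pots and then 126 seedlings, 58 pots.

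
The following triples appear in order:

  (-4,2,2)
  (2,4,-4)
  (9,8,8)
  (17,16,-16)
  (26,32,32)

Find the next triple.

For the first entry, differences are 6, 7, 8, … (increasing by 1 each time): -4, 2, 9, 17, 26 → 36.
Second entry: ×2 each step, so 2, 4, 8, 16, 32 → 64.
Third entry goes 2, -4, 8, -16, 32 → -64 (×(-2) each step).
So the next triple is (36,64,-64).

(36,64,-64)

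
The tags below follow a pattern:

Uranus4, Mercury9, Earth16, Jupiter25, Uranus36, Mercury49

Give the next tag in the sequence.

Earth64

Planet: repeats Uranus → Mercury → Earth → Jupiter; Uranus, Mercury, Earth, Jupiter, Uranus, Mercury → Earth.
Second component: perfect squares: 2², 3², 4², …; 4, 9, 16, 25, 36, 49 → 64.
Putting it together: Earth64.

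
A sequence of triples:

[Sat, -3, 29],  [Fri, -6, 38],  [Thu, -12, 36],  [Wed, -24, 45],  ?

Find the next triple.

Day goes Sat, Fri, Thu, Wed → Tue (runs backward through the weekdays Mon→Sun).
Second entry: ×2 each step, so -3, -6, -12, -24 → -48.
Third entry goes 29, 38, 36, 45 → 43 (alternating steps +9, −2, +9, −2, …).
Combining the parts gives [Tue, -48, 43].

[Tue, -48, 43]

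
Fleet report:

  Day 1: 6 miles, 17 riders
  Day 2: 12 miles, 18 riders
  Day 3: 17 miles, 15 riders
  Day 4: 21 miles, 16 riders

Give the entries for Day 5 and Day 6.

For the miles, differences are 6, 5, 4, … (decreasing by 1 each time): 6, 12, 17, 21 → 24 → 26.
Riders: 17, 18, 15, 16 → 13 → 14 (alternating steps +1, −3, +1, −3, …).
So the next two rows are 24 miles, 13 riders and 26 miles, 14 riders.

24 miles, 13 riders; 26 miles, 14 riders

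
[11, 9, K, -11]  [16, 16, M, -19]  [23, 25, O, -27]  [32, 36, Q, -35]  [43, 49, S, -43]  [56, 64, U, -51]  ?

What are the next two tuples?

First value: differences are 5, 7, 9, … (increasing by 2 each time); 11, 16, 23, 32, 43, 56 → 71 → 88.
Second value — perfect squares: 3², 4², 5², …: 9, 16, 25, 36, 49, 64 → 81 → 100.
For the letter, letters move forward 2 places in the alphabet: K, M, O, Q, S, U → W → Y.
For the fourth value, −8 each step: -11, -19, -27, -35, -43, -51 → -59 → -67.
So the next two tuples are [71, 81, W, -59] and [88, 100, Y, -67].

[71, 81, W, -59], [88, 100, Y, -67]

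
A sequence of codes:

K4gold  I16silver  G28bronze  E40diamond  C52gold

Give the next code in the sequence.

A64silver

Letter: K, I, G, E, C → A (letters move back 2 places in the alphabet).
Second component — +12 each step: 4, 16, 28, 40, 52 → 64.
Rank: repeats gold → silver → bronze → diamond; gold, silver, bronze, diamond, gold → silver.
Combining the parts gives A64silver.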